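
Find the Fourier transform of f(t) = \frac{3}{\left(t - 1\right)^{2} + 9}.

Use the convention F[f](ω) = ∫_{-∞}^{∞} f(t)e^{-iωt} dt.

F(ω) = \pi e^{- i \omega - 3 \left|{\omega}\right|}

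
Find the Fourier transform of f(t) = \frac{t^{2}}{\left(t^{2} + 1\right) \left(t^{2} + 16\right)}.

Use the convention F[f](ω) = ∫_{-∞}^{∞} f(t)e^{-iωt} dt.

F(ω) = \frac{\pi \left(4 - e^{3 \left|{\omega}\right|}\right) e^{- 4 \left|{\omega}\right|}}{15}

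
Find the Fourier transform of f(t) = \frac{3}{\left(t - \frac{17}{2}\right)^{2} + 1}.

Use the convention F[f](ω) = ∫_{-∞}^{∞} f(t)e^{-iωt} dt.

F(ω) = 3 \pi e^{- \frac{17 i \omega}{2} - \left|{\omega}\right|}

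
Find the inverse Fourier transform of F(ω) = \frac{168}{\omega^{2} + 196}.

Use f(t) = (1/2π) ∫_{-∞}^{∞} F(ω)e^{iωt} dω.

f(t) = 6 e^{- 14 \left|{t}\right|}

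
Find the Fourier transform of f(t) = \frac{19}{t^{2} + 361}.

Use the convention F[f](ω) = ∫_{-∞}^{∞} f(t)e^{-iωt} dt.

F(ω) = \pi e^{- 19 \left|{\omega}\right|}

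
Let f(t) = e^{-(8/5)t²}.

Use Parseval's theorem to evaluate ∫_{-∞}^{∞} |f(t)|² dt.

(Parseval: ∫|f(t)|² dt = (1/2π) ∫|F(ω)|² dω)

∫|f(t)|² dt = \frac{\sqrt{5} \sqrt{\pi}}{4}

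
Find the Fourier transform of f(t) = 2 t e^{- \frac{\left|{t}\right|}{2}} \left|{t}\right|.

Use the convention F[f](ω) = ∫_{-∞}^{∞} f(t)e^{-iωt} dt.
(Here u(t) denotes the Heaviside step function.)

F(ω) = \frac{128 i \omega \left(4 \omega^{2} - 3\right)}{\left(4 \omega^{2} + 1\right)^{3}}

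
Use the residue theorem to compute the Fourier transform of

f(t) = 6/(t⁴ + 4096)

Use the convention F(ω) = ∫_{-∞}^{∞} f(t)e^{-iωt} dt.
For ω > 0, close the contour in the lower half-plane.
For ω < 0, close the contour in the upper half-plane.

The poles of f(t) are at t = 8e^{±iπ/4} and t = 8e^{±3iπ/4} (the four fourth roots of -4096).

Let g(z) = f(z)e^{-iωz}; for large |z| the factor e^{-iωz} decays in the lower half-plane when ω > 0 and in the upper half-plane when ω < 0.

Case ω > 0 (lower half-plane, clockwise contour ⇒ F(ω) = -2πi·ΣRes):
  Res_{z = - 4 \sqrt{2} - 4 \sqrt{2} i} g(z) = \frac{3 \sqrt{2} i \left(1 - i\right) e^{4 \sqrt{2} \omega \left(-1 + i\right)}}{2048}
  Res_{z = 4 \sqrt{2} - 4 \sqrt{2} i} g(z) = \frac{3 \sqrt{2} i \left(1 + i\right) e^{- 4 \sqrt{2} \omega \left(1 + i\right)}}{2048}
  F(ω) = -2πi·ΣRes = \frac{3 \sqrt{2} \pi \left(1 - i\right) \left(e^{8 \sqrt{2} i \omega} + i\right) e^{- 4 \sqrt{2} \omega \left(1 + i\right)}}{1024} = \frac{3 \sqrt{2} \pi \left(\sin{\left(4 \sqrt{2} \omega \right)} + \cos{\left(4 \sqrt{2} \omega \right)}\right) e^{- 4 \sqrt{2} \omega}}{512}

Case ω < 0 (upper half-plane, counterclockwise contour ⇒ F(ω) = +2πi·ΣRes):
  Res_{z = 4 \sqrt{2} + 4 \sqrt{2} i} g(z) = \frac{3 \sqrt{2} i \left(-1 + i\right) e^{4 \sqrt{2} \omega \left(1 - i\right)}}{2048}
  Res_{z = - 4 \sqrt{2} + 4 \sqrt{2} i} g(z) = \frac{3 \sqrt{2} \left(1 - i\right) e^{4 \sqrt{2} \omega \left(1 + i\right)}}{2048}
  F(ω) = 2πi·ΣRes = - \frac{3 \sqrt{2} i \pi \left(i \left(1 - i\right) e^{4 \sqrt{2} \omega \left(1 - i\right)} - \left(1 - i\right) e^{4 \sqrt{2} \omega \left(1 + i\right)}\right)}{1024} = \frac{3 \sqrt{2} \pi \left(- \sin{\left(4 \sqrt{2} \omega \right)} + \cos{\left(4 \sqrt{2} \omega \right)}\right) e^{4 \sqrt{2} \omega}}{512}

Both cases combine into a single formula in |ω|:

F(ω) = \frac{3 \sqrt{2} \pi \left(\sin{\left(4 \sqrt{2} \left|{\omega}\right| \right)} + \cos{\left(4 \sqrt{2} \left|{\omega}\right| \right)}\right) e^{- 4 \sqrt{2} \left|{\omega}\right|}}{512}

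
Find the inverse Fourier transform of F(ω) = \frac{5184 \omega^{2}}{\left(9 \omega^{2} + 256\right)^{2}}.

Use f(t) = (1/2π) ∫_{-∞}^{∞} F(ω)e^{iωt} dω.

f(t) = 3 \left(1 - \frac{16 \left|{t}\right|}{3}\right) e^{- \frac{16 \left|{t}\right|}{3}}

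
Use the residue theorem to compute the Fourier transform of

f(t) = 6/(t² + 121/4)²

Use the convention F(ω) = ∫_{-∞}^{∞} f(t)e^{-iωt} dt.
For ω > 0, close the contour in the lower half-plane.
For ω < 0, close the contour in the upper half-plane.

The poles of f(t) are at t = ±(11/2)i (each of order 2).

Let g(z) = f(z)e^{-iωz}; for large |z| the factor e^{-iωz} decays in the lower half-plane when ω > 0 and in the upper half-plane when ω < 0.

Case ω > 0 (lower half-plane, clockwise contour ⇒ F(ω) = -2πi·ΣRes):
  Res_{z = - \frac{11 i}{2}} g(z) = \frac{6 i \left(11 \omega + 2\right) e^{- \frac{11 \omega}{2}}}{1331} (pole of order 2)
  F(ω) = -2πi·ΣRes = \frac{12 \pi \left(11 \omega + 2\right) e^{- \frac{11 \omega}{2}}}{1331}

Case ω < 0 (upper half-plane, counterclockwise contour ⇒ F(ω) = +2πi·ΣRes):
  Res_{z = \frac{11 i}{2}} g(z) = \frac{6 i \left(11 \omega - 2\right) e^{\frac{11 \omega}{2}}}{1331} (pole of order 2)
  F(ω) = 2πi·ΣRes = \frac{12 \pi \left(2 - 11 \omega\right) e^{\frac{11 \omega}{2}}}{1331}

Both cases combine into a single formula in |ω|:

F(ω) = \frac{12 \pi \left(11 \left|{\omega}\right| + 2\right) e^{- \frac{11 \left|{\omega}\right|}{2}}}{1331}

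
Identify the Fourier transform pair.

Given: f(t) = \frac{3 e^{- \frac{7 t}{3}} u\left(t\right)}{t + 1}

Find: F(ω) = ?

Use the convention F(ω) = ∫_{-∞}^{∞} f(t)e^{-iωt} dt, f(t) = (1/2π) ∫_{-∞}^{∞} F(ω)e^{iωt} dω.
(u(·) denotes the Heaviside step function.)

F(ω) = 3 e^{i \omega + \frac{7}{3}} \operatorname{E}_{1}\left(i \omega + \frac{7}{3}\right)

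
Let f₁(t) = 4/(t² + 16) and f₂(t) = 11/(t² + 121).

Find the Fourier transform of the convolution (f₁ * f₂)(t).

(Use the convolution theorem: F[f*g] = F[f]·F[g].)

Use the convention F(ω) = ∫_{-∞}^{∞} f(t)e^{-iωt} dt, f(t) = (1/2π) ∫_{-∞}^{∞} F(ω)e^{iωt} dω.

F[f₁*f₂](ω) = \pi^{2} e^{- 15 \left|{\omega}\right|}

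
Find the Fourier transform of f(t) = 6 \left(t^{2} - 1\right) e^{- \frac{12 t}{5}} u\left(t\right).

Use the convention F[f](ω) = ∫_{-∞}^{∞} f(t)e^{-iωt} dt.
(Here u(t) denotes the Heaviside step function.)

F(ω) = \frac{30 \left(250 i \omega - \left(5 i \omega + 12\right)^{3} + 600\right)}{\left(5 i \omega + 12\right)^{4}}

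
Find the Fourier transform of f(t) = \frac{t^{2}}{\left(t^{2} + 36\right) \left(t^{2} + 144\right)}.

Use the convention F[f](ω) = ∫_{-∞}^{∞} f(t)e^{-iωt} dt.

F(ω) = \frac{\pi \left(2 - e^{6 \left|{\omega}\right|}\right) e^{- 12 \left|{\omega}\right|}}{18}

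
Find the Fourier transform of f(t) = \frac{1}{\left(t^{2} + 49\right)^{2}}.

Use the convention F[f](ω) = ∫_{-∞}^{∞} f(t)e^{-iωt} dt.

F(ω) = \frac{\pi \left(7 \left|{\omega}\right| + 1\right) e^{- 7 \left|{\omega}\right|}}{686}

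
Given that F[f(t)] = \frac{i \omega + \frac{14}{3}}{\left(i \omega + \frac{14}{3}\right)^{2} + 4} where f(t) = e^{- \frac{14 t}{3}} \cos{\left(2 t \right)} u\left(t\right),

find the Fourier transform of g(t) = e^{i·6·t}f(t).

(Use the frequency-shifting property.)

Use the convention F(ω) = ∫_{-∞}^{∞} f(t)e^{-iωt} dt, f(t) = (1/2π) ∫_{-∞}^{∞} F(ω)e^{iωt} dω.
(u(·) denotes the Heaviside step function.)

F[g](ω) = \frac{3 \left(3 i \left(\omega - 6\right) + 14\right)}{\left(3 i \left(\omega - 6\right) + 14\right)^{2} + 36}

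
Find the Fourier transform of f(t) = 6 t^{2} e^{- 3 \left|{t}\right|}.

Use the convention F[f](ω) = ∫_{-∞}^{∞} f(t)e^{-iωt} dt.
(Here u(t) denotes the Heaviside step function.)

F(ω) = \frac{216 \left(3 - \omega^{2}\right)}{\left(\omega^{2} + 9\right)^{3}}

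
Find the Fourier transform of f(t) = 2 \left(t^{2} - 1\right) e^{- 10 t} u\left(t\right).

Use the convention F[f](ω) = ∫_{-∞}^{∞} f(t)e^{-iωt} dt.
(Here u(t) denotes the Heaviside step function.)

F(ω) = \frac{2 \left(2 i \omega - \left(i \omega + 10\right)^{3} + 20\right)}{\left(i \omega + 10\right)^{4}}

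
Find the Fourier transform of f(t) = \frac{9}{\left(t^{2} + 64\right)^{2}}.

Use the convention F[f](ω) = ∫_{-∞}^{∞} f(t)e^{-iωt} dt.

F(ω) = \frac{9 \pi \left(8 \left|{\omega}\right| + 1\right) e^{- 8 \left|{\omega}\right|}}{1024}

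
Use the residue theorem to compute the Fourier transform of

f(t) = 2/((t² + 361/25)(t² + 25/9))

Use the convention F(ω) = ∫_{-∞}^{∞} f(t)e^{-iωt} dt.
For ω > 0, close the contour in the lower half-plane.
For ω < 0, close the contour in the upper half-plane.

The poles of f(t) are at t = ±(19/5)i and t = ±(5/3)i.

Let g(z) = f(z)e^{-iωz}; for large |z| the factor e^{-iωz} decays in the lower half-plane when ω > 0 and in the upper half-plane when ω < 0.

Case ω > 0 (lower half-plane, clockwise contour ⇒ F(ω) = -2πi·ΣRes):
  Res_{z = - \frac{19 i}{5}} g(z) = - \frac{1125 i e^{- \frac{19 \omega}{5}}}{49856}
  Res_{z = - \frac{5 i}{3}} g(z) = \frac{135 i e^{- \frac{5 \omega}{3}}}{2624}
  F(ω) = -2πi·ΣRes = \frac{135 \pi e^{- \frac{5 \omega}{3}}}{1312} - \frac{1125 \pi e^{- \frac{19 \omega}{5}}}{24928}

Case ω < 0 (upper half-plane, counterclockwise contour ⇒ F(ω) = +2πi·ΣRes):
  Res_{z = \frac{19 i}{5}} g(z) = \frac{1125 i e^{\frac{19 \omega}{5}}}{49856}
  Res_{z = \frac{5 i}{3}} g(z) = - \frac{135 i e^{\frac{5 \omega}{3}}}{2624}
  F(ω) = 2πi·ΣRes = \frac{45 \pi \left(- 25 e^{\frac{19 \omega}{5}} + 57 e^{\frac{5 \omega}{3}}\right)}{24928}

Both cases combine into a single formula in |ω|:

F(ω) = \frac{135 \pi e^{- \frac{5 \left|{\omega}\right|}{3}}}{1312} - \frac{1125 \pi e^{- \frac{19 \left|{\omega}\right|}{5}}}{24928}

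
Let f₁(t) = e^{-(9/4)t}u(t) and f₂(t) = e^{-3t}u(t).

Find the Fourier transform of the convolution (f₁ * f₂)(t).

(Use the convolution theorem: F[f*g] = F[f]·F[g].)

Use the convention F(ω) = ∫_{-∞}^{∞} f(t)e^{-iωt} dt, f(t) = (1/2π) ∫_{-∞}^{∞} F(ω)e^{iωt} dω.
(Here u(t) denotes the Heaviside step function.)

F[f₁*f₂](ω) = \frac{4}{\left(i \omega + 3\right) \left(4 i \omega + 9\right)}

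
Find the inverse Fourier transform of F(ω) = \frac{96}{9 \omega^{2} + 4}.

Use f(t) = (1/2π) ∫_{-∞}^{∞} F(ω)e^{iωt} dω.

f(t) = 8 e^{- \frac{2 \left|{t}\right|}{3}}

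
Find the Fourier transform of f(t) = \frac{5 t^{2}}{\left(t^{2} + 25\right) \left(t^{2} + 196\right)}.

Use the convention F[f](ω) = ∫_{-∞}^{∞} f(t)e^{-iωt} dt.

F(ω) = \frac{5 \pi \left(14 - 5 e^{9 \left|{\omega}\right|}\right) e^{- 14 \left|{\omega}\right|}}{171}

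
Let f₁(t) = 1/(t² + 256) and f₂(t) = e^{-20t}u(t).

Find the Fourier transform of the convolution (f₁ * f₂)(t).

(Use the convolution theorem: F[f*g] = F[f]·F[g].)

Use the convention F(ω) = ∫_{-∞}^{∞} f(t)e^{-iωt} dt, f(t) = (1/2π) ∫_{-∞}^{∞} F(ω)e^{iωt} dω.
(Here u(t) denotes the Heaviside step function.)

F[f₁*f₂](ω) = \frac{\pi e^{- 16 \left|{\omega}\right|}}{16 \left(i \omega + 20\right)}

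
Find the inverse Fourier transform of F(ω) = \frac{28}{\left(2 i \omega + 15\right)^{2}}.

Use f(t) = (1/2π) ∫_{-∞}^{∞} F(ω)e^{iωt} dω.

f(t) = 7 t e^{- \frac{15 t}{2}} u\left(t\right)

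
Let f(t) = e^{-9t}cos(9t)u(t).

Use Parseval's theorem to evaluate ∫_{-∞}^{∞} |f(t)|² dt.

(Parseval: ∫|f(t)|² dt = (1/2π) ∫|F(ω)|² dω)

∫|f(t)|² dt = \frac{1}{24}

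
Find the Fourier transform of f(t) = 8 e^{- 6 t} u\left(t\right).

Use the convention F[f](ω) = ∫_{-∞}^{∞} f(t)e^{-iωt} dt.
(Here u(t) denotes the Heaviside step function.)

F(ω) = \frac{8}{i \omega + 6}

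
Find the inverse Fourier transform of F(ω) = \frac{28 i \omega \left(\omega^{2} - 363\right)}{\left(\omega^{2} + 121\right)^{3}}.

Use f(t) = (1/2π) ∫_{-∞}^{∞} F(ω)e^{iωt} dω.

f(t) = 7 t e^{- 11 \left|{t}\right|} \left|{t}\right|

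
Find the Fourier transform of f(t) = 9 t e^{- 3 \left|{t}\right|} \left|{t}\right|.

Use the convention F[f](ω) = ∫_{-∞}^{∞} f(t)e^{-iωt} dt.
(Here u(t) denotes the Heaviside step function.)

F(ω) = \frac{36 i \omega \left(\omega^{2} - 27\right)}{\left(\omega^{2} + 9\right)^{3}}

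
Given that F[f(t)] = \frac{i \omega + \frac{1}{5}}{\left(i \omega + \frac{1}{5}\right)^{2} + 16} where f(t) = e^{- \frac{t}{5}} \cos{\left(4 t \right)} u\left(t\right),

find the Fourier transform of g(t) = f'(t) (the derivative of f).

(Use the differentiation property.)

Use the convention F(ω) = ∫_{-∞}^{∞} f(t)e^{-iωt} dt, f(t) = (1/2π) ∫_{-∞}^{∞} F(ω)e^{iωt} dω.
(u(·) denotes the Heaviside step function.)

F[g](ω) = \frac{5 \omega \left(5 \omega - i\right)}{25 \omega^{2} - 10 i \omega - 401}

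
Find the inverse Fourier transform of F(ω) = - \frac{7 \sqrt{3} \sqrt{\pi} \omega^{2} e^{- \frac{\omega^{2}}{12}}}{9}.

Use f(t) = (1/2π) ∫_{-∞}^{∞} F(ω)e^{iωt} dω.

f(t) = 7 \left(12 t^{2} - 2\right) e^{- 3 t^{2}}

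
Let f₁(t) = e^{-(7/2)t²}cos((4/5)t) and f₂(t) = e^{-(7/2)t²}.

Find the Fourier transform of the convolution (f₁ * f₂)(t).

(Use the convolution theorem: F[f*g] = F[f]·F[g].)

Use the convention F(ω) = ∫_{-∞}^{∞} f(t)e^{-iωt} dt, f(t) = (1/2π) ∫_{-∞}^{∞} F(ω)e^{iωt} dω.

F[f₁*f₂](ω) = \frac{\pi \left(e^{\frac{8 \omega}{35}} + 1\right) e^{- \frac{\omega^{2}}{7} - \frac{4 \omega}{35} - \frac{8}{175}}}{7}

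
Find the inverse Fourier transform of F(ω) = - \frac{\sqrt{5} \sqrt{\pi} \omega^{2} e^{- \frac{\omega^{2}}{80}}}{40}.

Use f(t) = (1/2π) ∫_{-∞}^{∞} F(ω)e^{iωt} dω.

f(t) = 5 \left(80 t^{2} - 2\right) e^{- 20 t^{2}}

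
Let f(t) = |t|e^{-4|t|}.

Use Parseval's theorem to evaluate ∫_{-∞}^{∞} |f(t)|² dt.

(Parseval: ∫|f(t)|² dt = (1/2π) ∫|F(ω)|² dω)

∫|f(t)|² dt = \frac{1}{128}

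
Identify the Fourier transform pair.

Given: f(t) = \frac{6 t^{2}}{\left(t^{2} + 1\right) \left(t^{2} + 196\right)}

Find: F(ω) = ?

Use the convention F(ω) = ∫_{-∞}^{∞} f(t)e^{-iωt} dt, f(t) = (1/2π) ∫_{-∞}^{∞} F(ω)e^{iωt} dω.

F(ω) = \frac{2 \pi \left(14 - e^{13 \left|{\omega}\right|}\right) e^{- 14 \left|{\omega}\right|}}{65}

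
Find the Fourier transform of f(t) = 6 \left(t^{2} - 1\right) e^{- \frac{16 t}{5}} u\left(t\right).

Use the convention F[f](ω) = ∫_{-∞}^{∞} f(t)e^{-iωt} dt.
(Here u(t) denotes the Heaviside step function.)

F(ω) = \frac{30 \left(250 i \omega - \left(5 i \omega + 16\right)^{3} + 800\right)}{\left(5 i \omega + 16\right)^{4}}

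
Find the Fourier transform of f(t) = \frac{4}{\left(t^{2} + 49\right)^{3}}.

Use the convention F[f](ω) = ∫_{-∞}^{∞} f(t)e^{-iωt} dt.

F(ω) = \frac{\pi \left(49 \omega^{2} + 21 \left|{\omega}\right| + 3\right) e^{- 7 \left|{\omega}\right|}}{33614}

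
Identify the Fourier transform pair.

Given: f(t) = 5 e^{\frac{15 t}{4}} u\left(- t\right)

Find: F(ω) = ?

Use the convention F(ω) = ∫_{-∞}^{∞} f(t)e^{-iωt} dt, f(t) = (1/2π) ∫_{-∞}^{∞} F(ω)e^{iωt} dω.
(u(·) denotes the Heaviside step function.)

F(ω) = - \frac{20}{4 i \omega - 15}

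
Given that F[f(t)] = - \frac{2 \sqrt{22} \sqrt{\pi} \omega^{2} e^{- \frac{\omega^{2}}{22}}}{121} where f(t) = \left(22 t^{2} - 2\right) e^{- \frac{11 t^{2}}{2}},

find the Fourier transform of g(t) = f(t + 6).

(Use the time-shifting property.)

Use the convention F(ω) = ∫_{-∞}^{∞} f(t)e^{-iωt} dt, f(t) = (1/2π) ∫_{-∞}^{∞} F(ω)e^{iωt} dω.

F[g](ω) = - \frac{2 \sqrt{22} \sqrt{\pi} \omega^{2} e^{- \frac{\omega \left(\omega - 132 i\right)}{22}}}{121}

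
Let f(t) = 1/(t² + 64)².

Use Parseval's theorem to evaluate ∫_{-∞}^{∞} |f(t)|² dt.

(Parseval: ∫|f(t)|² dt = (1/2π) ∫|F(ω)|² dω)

∫|f(t)|² dt = \frac{5 \pi}{33554432}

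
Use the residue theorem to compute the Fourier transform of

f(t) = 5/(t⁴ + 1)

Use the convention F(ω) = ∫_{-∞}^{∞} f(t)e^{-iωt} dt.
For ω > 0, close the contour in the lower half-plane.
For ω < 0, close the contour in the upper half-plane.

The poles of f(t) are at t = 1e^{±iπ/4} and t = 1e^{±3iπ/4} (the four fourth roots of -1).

Let g(z) = f(z)e^{-iωz}; for large |z| the factor e^{-iωz} decays in the lower half-plane when ω > 0 and in the upper half-plane when ω < 0.

Case ω > 0 (lower half-plane, clockwise contour ⇒ F(ω) = -2πi·ΣRes):
  Res_{z = - \frac{\sqrt{2}}{2} - \frac{\sqrt{2} i}{2}} g(z) = \frac{5 \sqrt{2} i \left(1 - i\right) e^{\frac{\sqrt{2} \omega \left(-1 + i\right)}{2}}}{8}
  Res_{z = \frac{\sqrt{2}}{2} - \frac{\sqrt{2} i}{2}} g(z) = \frac{5 \sqrt{2} i \left(1 + i\right) e^{- \frac{\sqrt{2} \omega \left(1 + i\right)}{2}}}{8}
  F(ω) = -2πi·ΣRes = \frac{5 \sqrt{2} \pi \left(1 - i\right) \left(e^{\sqrt{2} i \omega} + i\right) e^{- \frac{\sqrt{2} \omega \left(1 + i\right)}{2}}}{4} = 5 \pi e^{- \frac{\sqrt{2} \omega}{2}} \sin{\left(\frac{\sqrt{2} \omega}{2} + \frac{\pi}{4} \right)}

Case ω < 0 (upper half-plane, counterclockwise contour ⇒ F(ω) = +2πi·ΣRes):
  Res_{z = \frac{\sqrt{2}}{2} + \frac{\sqrt{2} i}{2}} g(z) = \frac{5 \sqrt{2} i \left(-1 + i\right) e^{\frac{\sqrt{2} \omega \left(1 - i\right)}{2}}}{8}
  Res_{z = - \frac{\sqrt{2}}{2} + \frac{\sqrt{2} i}{2}} g(z) = \frac{5 \sqrt{2} \left(1 - i\right) e^{\frac{\sqrt{2} \omega \left(1 + i\right)}{2}}}{8}
  F(ω) = 2πi·ΣRes = - \frac{5 \sqrt{2} i \pi \left(i \left(1 - i\right) e^{\frac{\sqrt{2} \omega \left(1 - i\right)}{2}} - \left(1 - i\right) e^{\frac{\sqrt{2} \omega \left(1 + i\right)}{2}}\right)}{4} = 5 \pi e^{\frac{\sqrt{2} \omega}{2}} \cos{\left(\frac{\sqrt{2} \omega}{2} + \frac{\pi}{4} \right)}

Both cases combine into a single formula in |ω|:

F(ω) = 5 \pi e^{- \frac{\sqrt{2} \left|{\omega}\right|}{2}} \sin{\left(\frac{\sqrt{2} \left|{\omega}\right|}{2} + \frac{\pi}{4} \right)}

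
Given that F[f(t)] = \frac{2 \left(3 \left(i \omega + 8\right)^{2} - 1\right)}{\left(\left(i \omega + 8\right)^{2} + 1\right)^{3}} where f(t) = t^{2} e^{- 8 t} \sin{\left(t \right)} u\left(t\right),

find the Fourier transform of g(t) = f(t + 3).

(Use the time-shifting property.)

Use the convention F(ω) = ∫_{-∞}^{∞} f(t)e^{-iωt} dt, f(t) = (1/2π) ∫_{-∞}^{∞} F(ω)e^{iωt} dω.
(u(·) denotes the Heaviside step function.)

F[g](ω) = \frac{\left(6 \left(i \omega + 8\right)^{2} - 2\right) e^{3 i \omega}}{\left(\left(i \omega + 8\right)^{2} + 1\right)^{3}}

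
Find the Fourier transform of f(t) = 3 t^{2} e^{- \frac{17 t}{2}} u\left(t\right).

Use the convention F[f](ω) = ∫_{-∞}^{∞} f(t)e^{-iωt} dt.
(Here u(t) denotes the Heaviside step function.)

F(ω) = \frac{48}{\left(2 i \omega + 17\right)^{3}}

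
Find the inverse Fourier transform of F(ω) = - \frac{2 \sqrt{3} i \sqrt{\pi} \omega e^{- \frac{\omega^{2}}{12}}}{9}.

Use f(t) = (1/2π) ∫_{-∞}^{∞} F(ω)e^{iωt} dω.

f(t) = 4 t e^{- 3 t^{2}}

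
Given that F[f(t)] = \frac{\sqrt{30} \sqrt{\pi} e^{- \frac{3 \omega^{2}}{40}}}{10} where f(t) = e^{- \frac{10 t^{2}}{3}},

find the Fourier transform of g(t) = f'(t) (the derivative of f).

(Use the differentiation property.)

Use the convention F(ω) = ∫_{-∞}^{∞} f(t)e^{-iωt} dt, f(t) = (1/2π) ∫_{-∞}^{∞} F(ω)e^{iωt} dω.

F[g](ω) = \frac{\sqrt{30} i \sqrt{\pi} \omega e^{- \frac{3 \omega^{2}}{40}}}{10}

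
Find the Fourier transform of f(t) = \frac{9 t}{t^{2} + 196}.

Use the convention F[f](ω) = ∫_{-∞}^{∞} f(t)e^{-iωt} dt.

F(ω) = - 9 i \pi e^{- 14 \left|{\omega}\right|} \operatorname{sign}{\left(\omega \right)}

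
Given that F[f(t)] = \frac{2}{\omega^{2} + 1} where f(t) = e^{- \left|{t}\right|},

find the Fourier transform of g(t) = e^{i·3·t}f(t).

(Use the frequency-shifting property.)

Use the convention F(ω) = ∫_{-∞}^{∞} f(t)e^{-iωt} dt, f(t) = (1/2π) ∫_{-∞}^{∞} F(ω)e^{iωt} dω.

F[g](ω) = \frac{2}{\left(\omega - 3\right)^{2} + 1}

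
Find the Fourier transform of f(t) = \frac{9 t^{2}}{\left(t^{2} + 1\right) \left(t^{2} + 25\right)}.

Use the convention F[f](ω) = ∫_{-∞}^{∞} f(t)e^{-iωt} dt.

F(ω) = \frac{3 \pi \left(5 - e^{4 \left|{\omega}\right|}\right) e^{- 5 \left|{\omega}\right|}}{8}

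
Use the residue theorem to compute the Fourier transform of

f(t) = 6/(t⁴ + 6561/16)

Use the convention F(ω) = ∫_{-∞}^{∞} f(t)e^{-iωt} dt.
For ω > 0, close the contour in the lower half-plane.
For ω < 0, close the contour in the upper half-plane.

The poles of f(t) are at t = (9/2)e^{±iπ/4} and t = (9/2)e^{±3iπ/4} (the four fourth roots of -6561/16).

Let g(z) = f(z)e^{-iωz}; for large |z| the factor e^{-iωz} decays in the lower half-plane when ω > 0 and in the upper half-plane when ω < 0.

Case ω > 0 (lower half-plane, clockwise contour ⇒ F(ω) = -2πi·ΣRes):
  Res_{z = - \frac{9 \sqrt{2}}{4} - \frac{9 \sqrt{2} i}{4}} g(z) = \frac{2 \sqrt{2} \left(1 + i\right) e^{\frac{9 \sqrt{2} \omega \left(-1 + i\right)}{4}}}{243}
  Res_{z = \frac{9 \sqrt{2}}{4} - \frac{9 \sqrt{2} i}{4}} g(z) = \frac{2 \sqrt{2} \left(-1 + i\right) e^{- \frac{9 \sqrt{2} \omega \left(1 + i\right)}{4}}}{243}
  F(ω) = -2πi·ΣRes = \frac{4 \sqrt{2} \pi \left(\left(1 - i\right) e^{\frac{9 \sqrt{2} i \omega}{2}} + 1 + i\right) e^{- \frac{9 \sqrt{2} \omega \left(1 + i\right)}{4}}}{243} = \frac{16 \pi e^{- \frac{9 \sqrt{2} \omega}{4}} \sin{\left(\frac{9 \sqrt{2} \omega}{4} + \frac{\pi}{4} \right)}}{243}

Case ω < 0 (upper half-plane, counterclockwise contour ⇒ F(ω) = +2πi·ΣRes):
  Res_{z = \frac{9 \sqrt{2}}{4} + \frac{9 \sqrt{2} i}{4}} g(z) = - \frac{2 \sqrt{2} \left(1 + i\right) e^{\frac{9 \sqrt{2} \omega \left(1 - i\right)}{4}}}{243}
  Res_{z = - \frac{9 \sqrt{2}}{4} + \frac{9 \sqrt{2} i}{4}} g(z) = \frac{2 \sqrt{2} \left(1 - i\right) e^{\frac{9 \sqrt{2} \omega \left(1 + i\right)}{4}}}{243}
  F(ω) = 2πi·ΣRes = - \frac{4 \sqrt{2} i \pi \left(\left(1 + i\right) e^{\frac{9 \sqrt{2} \omega \left(1 - i\right)}{4}} - \left(1 - i\right) e^{\frac{9 \sqrt{2} \omega \left(1 + i\right)}{4}}\right)}{243} = \frac{16 \pi e^{\frac{9 \sqrt{2} \omega}{4}} \cos{\left(\frac{9 \sqrt{2} \omega}{4} + \frac{\pi}{4} \right)}}{243}

Both cases combine into a single formula in |ω|:

F(ω) = \frac{16 \pi e^{- \frac{9 \sqrt{2} \left|{\omega}\right|}{4}} \sin{\left(\frac{9 \sqrt{2} \left|{\omega}\right|}{4} + \frac{\pi}{4} \right)}}{243}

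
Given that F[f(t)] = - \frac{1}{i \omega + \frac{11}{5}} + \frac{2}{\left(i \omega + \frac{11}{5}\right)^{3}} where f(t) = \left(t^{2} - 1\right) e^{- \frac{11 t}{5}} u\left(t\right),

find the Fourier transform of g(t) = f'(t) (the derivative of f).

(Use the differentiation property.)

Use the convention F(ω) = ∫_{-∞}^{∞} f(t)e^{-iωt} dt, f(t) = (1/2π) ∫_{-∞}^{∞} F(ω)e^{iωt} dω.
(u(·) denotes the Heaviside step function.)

F[g](ω) = \frac{5 i \omega \left(250 i \omega - \left(5 i \omega + 11\right)^{3} + 550\right)}{\left(5 i \omega + 11\right)^{4}}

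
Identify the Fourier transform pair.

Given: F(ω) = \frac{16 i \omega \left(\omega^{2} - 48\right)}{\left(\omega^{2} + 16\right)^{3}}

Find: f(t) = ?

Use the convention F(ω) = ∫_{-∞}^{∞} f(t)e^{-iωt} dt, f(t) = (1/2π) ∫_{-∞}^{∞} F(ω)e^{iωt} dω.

f(t) = 4 t e^{- 4 \left|{t}\right|} \left|{t}\right|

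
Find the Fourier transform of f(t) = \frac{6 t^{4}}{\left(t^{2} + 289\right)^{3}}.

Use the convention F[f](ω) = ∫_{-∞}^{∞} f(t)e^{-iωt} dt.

F(ω) = \frac{3 \pi \left(289 \omega^{2} - 85 \left|{\omega}\right| + 3\right) e^{- 17 \left|{\omega}\right|}}{68}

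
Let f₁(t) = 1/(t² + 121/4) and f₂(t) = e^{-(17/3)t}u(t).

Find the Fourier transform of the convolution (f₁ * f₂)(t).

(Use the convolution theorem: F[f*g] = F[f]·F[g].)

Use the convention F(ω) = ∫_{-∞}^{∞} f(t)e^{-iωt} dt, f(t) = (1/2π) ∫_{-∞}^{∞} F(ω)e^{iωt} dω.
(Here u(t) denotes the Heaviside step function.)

F[f₁*f₂](ω) = \frac{6 \pi e^{- \frac{11 \left|{\omega}\right|}{2}}}{11 \left(3 i \omega + 17\right)}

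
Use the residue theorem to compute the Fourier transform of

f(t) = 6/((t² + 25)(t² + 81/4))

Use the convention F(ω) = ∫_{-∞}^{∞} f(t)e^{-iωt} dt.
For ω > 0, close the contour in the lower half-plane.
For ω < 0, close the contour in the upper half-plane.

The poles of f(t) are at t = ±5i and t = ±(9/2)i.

Let g(z) = f(z)e^{-iωz}; for large |z| the factor e^{-iωz} decays in the lower half-plane when ω > 0 and in the upper half-plane when ω < 0.

Case ω > 0 (lower half-plane, clockwise contour ⇒ F(ω) = -2πi·ΣRes):
  Res_{z = - 5 i} g(z) = - \frac{12 i e^{- 5 \omega}}{95}
  Res_{z = - \frac{9 i}{2}} g(z) = \frac{8 i e^{- \frac{9 \omega}{2}}}{57}
  F(ω) = -2πi·ΣRes = - \frac{24 \pi e^{- 5 \omega}}{95} + \frac{16 \pi e^{- \frac{9 \omega}{2}}}{57}

Case ω < 0 (upper half-plane, counterclockwise contour ⇒ F(ω) = +2πi·ΣRes):
  Res_{z = 5 i} g(z) = \frac{12 i e^{5 \omega}}{95}
  Res_{z = \frac{9 i}{2}} g(z) = - \frac{8 i e^{\frac{9 \omega}{2}}}{57}
  F(ω) = 2πi·ΣRes = \frac{8 \pi \left(10 e^{\frac{9 \omega}{2}} - 9 e^{5 \omega}\right)}{285}

Both cases combine into a single formula in |ω|:

F(ω) = - \frac{24 \pi e^{- 5 \left|{\omega}\right|}}{95} + \frac{16 \pi e^{- \frac{9 \left|{\omega}\right|}{2}}}{57}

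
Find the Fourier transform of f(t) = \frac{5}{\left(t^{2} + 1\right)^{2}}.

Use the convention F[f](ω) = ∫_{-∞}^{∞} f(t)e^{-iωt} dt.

F(ω) = \frac{5 \pi \left(\left|{\omega}\right| + 1\right) e^{- \left|{\omega}\right|}}{2}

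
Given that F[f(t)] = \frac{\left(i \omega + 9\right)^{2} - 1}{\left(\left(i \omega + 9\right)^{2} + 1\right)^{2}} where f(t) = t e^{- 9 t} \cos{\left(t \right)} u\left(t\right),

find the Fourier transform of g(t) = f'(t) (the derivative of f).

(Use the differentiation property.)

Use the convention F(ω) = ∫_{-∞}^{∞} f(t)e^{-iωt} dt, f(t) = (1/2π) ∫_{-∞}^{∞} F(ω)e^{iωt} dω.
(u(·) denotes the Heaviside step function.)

F[g](ω) = \frac{i \omega \left(\left(i \omega + 9\right)^{2} - 1\right)}{\left(\left(i \omega + 9\right)^{2} + 1\right)^{2}}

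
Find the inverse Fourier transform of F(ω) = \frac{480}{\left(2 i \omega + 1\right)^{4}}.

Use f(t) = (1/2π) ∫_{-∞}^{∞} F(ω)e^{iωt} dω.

f(t) = 5 t^{3} e^{- \frac{t}{2}} u\left(t\right)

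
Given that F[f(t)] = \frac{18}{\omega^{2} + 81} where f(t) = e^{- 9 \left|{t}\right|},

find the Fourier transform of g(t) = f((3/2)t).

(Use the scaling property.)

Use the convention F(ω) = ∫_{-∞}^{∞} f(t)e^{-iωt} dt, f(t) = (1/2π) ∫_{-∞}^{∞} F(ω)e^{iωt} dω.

F[g](ω) = \frac{108}{4 \omega^{2} + 729}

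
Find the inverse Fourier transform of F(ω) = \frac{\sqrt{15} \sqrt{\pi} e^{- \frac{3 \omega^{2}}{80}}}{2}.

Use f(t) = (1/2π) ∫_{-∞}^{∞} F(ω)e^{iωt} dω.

f(t) = 5 e^{- \frac{20 t^{2}}{3}}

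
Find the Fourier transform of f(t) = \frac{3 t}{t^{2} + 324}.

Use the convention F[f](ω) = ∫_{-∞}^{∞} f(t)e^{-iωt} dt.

F(ω) = - 3 i \pi e^{- 18 \left|{\omega}\right|} \operatorname{sign}{\left(\omega \right)}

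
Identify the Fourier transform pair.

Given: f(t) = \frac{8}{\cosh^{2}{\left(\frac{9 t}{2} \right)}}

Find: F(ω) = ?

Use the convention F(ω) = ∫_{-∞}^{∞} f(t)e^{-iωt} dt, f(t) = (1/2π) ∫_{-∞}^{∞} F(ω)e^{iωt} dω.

F(ω) = \frac{32 \pi \omega}{81 \sinh{\left(\frac{\pi \omega}{9} \right)}}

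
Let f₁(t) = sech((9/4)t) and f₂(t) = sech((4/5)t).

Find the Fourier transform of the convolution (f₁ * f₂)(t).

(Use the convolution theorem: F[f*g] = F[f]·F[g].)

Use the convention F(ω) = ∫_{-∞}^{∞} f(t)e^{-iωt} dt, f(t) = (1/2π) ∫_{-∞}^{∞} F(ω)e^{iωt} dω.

F[f₁*f₂](ω) = \frac{5 \pi^{2}}{9 \cosh{\left(\frac{2 \pi \omega}{9} \right)} \cosh{\left(\frac{5 \pi \omega}{8} \right)}}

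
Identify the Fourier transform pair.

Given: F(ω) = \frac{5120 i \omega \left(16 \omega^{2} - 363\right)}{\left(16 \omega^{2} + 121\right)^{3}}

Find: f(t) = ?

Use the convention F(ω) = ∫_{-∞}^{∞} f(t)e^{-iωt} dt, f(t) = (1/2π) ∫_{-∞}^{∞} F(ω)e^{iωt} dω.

f(t) = 5 t e^{- \frac{11 \left|{t}\right|}{4}} \left|{t}\right|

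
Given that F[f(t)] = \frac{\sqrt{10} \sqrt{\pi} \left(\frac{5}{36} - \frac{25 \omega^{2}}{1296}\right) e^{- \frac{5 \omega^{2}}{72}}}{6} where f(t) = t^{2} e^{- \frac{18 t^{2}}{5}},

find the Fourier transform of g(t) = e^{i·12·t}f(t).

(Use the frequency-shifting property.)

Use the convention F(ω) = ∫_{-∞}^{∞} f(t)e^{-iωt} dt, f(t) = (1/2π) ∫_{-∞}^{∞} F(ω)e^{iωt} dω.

F[g](ω) = \frac{5 \sqrt{10} \sqrt{\pi} \left(36 - 5 \left(\omega - 12\right)^{2}\right) e^{- \frac{5 \left(\omega - 12\right)^{2}}{72}}}{7776}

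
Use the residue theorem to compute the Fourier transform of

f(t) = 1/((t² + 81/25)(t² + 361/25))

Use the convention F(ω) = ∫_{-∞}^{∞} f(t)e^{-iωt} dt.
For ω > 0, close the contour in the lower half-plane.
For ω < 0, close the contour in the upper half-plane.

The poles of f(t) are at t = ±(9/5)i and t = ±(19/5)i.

Let g(z) = f(z)e^{-iωz}; for large |z| the factor e^{-iωz} decays in the lower half-plane when ω > 0 and in the upper half-plane when ω < 0.

Case ω > 0 (lower half-plane, clockwise contour ⇒ F(ω) = -2πi·ΣRes):
  Res_{z = - \frac{9 i}{5}} g(z) = \frac{25 i e^{- \frac{9 \omega}{5}}}{1008}
  Res_{z = - \frac{19 i}{5}} g(z) = - \frac{25 i e^{- \frac{19 \omega}{5}}}{2128}
  F(ω) = -2πi·ΣRes = \frac{25 \pi \left(19 e^{2 \omega} - 9\right) e^{- \frac{19 \omega}{5}}}{9576}

Case ω < 0 (upper half-plane, counterclockwise contour ⇒ F(ω) = +2πi·ΣRes):
  Res_{z = \frac{9 i}{5}} g(z) = - \frac{25 i e^{\frac{9 \omega}{5}}}{1008}
  Res_{z = \frac{19 i}{5}} g(z) = \frac{25 i e^{\frac{19 \omega}{5}}}{2128}
  F(ω) = 2πi·ΣRes = \frac{25 \pi \left(19 - 9 e^{2 \omega}\right) e^{\frac{9 \omega}{5}}}{9576}

Both cases combine into a single formula in |ω|:

F(ω) = \frac{25 \pi \left(19 e^{2 \left|{\omega}\right|} - 9\right) e^{- \frac{19 \left|{\omega}\right|}{5}}}{9576}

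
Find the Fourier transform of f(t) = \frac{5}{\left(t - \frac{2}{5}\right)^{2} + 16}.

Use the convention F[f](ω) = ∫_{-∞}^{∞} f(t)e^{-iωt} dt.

F(ω) = \frac{5 \pi e^{- \frac{2 i \omega}{5} - 4 \left|{\omega}\right|}}{4}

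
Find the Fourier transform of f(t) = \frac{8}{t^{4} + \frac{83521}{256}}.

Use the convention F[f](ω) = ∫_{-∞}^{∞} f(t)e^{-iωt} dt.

F(ω) = \frac{512 \pi e^{- \frac{17 \sqrt{2} \left|{\omega}\right|}{8}} \sin{\left(\frac{17 \sqrt{2} \left|{\omega}\right|}{8} + \frac{\pi}{4} \right)}}{4913}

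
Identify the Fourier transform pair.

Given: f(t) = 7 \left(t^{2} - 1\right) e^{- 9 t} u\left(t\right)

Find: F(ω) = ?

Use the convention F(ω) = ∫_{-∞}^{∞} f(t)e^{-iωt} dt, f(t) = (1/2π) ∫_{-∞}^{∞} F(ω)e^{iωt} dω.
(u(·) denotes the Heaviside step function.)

F(ω) = \frac{7 \left(2 i \omega - \left(i \omega + 9\right)^{3} + 18\right)}{\left(i \omega + 9\right)^{4}}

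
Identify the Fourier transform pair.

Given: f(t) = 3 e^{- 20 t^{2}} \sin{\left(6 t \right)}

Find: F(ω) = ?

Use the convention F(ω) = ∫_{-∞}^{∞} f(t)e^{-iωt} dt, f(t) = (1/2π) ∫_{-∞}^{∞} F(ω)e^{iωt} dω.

F(ω) = \frac{3 \sqrt{5} i \sqrt{\pi} \left(1 - e^{\frac{3 \omega}{10}}\right) e^{- \frac{\omega^{2}}{80} - \frac{3 \omega}{20} - \frac{9}{20}}}{20}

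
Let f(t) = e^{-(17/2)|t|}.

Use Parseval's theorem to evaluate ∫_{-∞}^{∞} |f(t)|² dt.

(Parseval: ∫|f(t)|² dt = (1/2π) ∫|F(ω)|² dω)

∫|f(t)|² dt = \frac{2}{17}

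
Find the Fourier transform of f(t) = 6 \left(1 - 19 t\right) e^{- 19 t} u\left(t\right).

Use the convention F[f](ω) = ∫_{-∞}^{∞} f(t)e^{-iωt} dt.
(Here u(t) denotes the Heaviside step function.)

F(ω) = \frac{6 i \omega}{- \omega^{2} + 38 i \omega + 361}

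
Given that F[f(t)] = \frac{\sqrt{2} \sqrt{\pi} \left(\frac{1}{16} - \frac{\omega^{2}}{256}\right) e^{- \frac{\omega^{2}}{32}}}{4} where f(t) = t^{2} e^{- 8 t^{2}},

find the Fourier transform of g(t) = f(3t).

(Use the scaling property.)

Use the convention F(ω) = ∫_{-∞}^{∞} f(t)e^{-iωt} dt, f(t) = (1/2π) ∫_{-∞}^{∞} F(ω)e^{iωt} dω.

F[g](ω) = \frac{\sqrt{2} \sqrt{\pi} \left(144 - \omega^{2}\right) e^{- \frac{\omega^{2}}{288}}}{27648}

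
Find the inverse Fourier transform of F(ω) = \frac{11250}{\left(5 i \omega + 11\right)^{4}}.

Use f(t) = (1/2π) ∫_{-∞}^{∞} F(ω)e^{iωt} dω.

f(t) = 3 t^{3} e^{- \frac{11 t}{5}} u\left(t\right)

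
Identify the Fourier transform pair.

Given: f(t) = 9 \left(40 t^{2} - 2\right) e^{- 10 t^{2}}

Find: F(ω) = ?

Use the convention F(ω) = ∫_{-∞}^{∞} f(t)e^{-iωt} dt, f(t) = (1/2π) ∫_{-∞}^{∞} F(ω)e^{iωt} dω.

F(ω) = - \frac{9 \sqrt{10} \sqrt{\pi} \omega^{2} e^{- \frac{\omega^{2}}{40}}}{100}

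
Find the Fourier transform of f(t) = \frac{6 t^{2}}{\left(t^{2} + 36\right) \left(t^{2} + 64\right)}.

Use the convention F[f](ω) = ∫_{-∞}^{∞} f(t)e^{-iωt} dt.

F(ω) = \frac{3 \pi \left(4 - 3 e^{2 \left|{\omega}\right|}\right) e^{- 8 \left|{\omega}\right|}}{7}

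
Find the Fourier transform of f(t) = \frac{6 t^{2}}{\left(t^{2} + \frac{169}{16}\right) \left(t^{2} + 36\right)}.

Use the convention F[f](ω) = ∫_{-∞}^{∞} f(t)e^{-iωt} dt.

F(ω) = \frac{576 \pi e^{- 6 \left|{\omega}\right|}}{407} - \frac{312 \pi e^{- \frac{13 \left|{\omega}\right|}{4}}}{407}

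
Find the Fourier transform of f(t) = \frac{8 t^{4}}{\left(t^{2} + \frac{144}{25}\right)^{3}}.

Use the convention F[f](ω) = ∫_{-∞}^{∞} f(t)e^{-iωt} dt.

F(ω) = \frac{\pi \left(48 \omega^{2} - 100 \left|{\omega}\right| + 25\right) e^{- \frac{12 \left|{\omega}\right|}{5}}}{20}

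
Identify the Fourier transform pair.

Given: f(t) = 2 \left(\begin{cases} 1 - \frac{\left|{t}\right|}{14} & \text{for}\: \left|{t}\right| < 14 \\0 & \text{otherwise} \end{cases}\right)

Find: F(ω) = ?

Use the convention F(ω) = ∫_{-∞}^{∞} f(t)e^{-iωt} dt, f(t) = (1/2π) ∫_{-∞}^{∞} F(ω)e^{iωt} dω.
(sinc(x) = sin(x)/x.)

F(ω) = 28 \operatorname{sinc}^{2}{\left(7 \omega \right)}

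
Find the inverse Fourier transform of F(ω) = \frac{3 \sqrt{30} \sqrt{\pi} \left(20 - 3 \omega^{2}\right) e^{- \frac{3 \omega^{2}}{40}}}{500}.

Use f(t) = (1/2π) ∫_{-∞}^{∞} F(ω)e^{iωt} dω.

f(t) = 8 t^{2} e^{- \frac{10 t^{2}}{3}}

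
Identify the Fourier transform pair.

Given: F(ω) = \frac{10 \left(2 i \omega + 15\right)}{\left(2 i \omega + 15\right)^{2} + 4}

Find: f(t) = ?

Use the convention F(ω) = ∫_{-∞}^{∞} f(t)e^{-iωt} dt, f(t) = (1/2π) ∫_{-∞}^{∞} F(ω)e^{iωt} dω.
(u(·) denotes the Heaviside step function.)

f(t) = 5 e^{- \frac{15 t}{2}} \cos{\left(t \right)} u\left(t\right)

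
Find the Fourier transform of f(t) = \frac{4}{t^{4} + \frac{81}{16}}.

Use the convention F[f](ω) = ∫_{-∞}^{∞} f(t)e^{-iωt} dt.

F(ω) = \frac{32 \pi e^{- \frac{3 \sqrt{2} \left|{\omega}\right|}{4}} \sin{\left(\frac{3 \sqrt{2} \left|{\omega}\right|}{4} + \frac{\pi}{4} \right)}}{27}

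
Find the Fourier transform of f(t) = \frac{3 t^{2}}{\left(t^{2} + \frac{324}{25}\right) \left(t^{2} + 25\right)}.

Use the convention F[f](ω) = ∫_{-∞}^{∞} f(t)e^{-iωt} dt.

F(ω) = \frac{375 \pi e^{- 5 \left|{\omega}\right|}}{301} - \frac{270 \pi e^{- \frac{18 \left|{\omega}\right|}{5}}}{301}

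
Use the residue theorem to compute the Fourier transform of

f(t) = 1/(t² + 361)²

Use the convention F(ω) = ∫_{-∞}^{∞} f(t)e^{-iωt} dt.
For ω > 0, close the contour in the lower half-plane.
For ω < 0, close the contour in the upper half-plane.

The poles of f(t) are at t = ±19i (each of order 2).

Let g(z) = f(z)e^{-iωz}; for large |z| the factor e^{-iωz} decays in the lower half-plane when ω > 0 and in the upper half-plane when ω < 0.

Case ω > 0 (lower half-plane, clockwise contour ⇒ F(ω) = -2πi·ΣRes):
  Res_{z = - 19 i} g(z) = \frac{i \left(19 \omega + 1\right) e^{- 19 \omega}}{27436} (pole of order 2)
  F(ω) = -2πi·ΣRes = \frac{\pi \left(19 \omega + 1\right) e^{- 19 \omega}}{13718}

Case ω < 0 (upper half-plane, counterclockwise contour ⇒ F(ω) = +2πi·ΣRes):
  Res_{z = 19 i} g(z) = \frac{i \left(19 \omega - 1\right) e^{19 \omega}}{27436} (pole of order 2)
  F(ω) = 2πi·ΣRes = \frac{\pi \left(1 - 19 \omega\right) e^{19 \omega}}{13718}

Both cases combine into a single formula in |ω|:

F(ω) = \frac{\pi \left(19 \left|{\omega}\right| + 1\right) e^{- 19 \left|{\omega}\right|}}{13718}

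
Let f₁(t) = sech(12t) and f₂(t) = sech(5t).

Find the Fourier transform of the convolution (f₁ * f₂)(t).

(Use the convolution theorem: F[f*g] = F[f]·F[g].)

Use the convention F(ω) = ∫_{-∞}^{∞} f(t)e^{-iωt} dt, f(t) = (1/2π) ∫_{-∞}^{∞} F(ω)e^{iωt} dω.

F[f₁*f₂](ω) = \frac{\pi^{2}}{60 \cosh{\left(\frac{\pi \omega}{24} \right)} \cosh{\left(\frac{\pi \omega}{10} \right)}}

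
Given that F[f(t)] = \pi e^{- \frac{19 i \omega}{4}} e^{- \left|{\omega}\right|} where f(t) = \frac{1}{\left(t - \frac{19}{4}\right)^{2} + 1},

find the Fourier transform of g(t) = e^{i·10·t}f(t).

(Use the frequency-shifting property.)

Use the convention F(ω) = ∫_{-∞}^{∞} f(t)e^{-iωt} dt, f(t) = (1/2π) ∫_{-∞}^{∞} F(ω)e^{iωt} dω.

F[g](ω) = \pi e^{- \frac{19 i \left(\omega - 10\right)}{4} - \left|{\omega - 10}\right|}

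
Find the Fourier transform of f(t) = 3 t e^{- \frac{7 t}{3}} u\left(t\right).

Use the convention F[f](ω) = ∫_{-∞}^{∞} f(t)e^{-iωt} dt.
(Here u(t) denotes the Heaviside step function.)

F(ω) = \frac{27}{\left(3 i \omega + 7\right)^{2}}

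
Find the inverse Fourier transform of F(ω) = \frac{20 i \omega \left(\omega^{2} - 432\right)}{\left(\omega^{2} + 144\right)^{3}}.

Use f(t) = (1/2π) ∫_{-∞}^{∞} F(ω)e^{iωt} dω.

f(t) = 5 t e^{- 12 \left|{t}\right|} \left|{t}\right|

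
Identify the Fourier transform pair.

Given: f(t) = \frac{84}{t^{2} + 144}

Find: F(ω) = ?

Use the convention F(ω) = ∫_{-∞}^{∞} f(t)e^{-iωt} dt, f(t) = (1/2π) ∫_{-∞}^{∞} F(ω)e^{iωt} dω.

F(ω) = 7 \pi e^{- 12 \left|{\omega}\right|}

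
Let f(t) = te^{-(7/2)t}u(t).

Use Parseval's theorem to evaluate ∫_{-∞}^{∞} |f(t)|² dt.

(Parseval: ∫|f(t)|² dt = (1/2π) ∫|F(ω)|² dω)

∫|f(t)|² dt = \frac{2}{343}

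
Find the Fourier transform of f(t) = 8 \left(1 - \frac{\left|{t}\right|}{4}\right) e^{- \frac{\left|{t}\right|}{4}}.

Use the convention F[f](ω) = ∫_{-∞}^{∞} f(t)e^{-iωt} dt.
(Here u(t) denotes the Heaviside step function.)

F(ω) = \frac{2048 \omega^{2}}{\left(16 \omega^{2} + 1\right)^{2}}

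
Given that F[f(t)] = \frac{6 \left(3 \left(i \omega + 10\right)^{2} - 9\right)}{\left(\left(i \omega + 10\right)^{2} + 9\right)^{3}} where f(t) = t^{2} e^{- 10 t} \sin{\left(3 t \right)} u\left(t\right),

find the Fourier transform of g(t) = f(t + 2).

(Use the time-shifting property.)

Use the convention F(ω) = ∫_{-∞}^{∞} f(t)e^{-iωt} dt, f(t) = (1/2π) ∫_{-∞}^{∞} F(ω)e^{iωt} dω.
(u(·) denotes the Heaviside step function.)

F[g](ω) = \frac{18 \left(\left(i \omega + 10\right)^{2} - 3\right) e^{2 i \omega}}{\left(\left(i \omega + 10\right)^{2} + 9\right)^{3}}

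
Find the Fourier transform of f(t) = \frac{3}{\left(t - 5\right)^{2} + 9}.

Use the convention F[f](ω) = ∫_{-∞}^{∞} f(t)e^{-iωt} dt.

F(ω) = \pi e^{- 5 i \omega - 3 \left|{\omega}\right|}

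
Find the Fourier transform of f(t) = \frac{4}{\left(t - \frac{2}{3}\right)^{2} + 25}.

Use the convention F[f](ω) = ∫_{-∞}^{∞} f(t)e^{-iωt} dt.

F(ω) = \frac{4 \pi e^{- \frac{2 i \omega}{3} - 5 \left|{\omega}\right|}}{5}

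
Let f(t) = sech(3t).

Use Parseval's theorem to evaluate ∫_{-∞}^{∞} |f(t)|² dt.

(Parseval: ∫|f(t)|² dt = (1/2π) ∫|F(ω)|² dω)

∫|f(t)|² dt = \frac{2}{3}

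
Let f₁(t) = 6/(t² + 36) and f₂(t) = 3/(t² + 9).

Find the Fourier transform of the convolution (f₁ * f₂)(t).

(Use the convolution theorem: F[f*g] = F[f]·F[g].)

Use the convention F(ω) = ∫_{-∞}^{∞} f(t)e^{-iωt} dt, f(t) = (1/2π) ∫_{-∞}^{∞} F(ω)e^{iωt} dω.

F[f₁*f₂](ω) = \pi^{2} e^{- 9 \left|{\omega}\right|}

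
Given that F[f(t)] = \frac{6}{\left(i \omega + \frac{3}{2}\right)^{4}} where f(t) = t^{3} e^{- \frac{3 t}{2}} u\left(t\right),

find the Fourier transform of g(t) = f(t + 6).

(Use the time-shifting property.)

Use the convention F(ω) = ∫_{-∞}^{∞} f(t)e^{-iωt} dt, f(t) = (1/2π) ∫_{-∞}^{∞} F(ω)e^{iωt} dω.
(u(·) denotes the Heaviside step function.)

F[g](ω) = \frac{96 e^{6 i \omega}}{\left(2 i \omega + 3\right)^{4}}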